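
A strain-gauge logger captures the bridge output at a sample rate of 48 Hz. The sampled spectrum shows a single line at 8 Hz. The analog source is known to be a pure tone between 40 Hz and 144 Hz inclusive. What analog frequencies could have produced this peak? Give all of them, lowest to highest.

40 Hz, 56 Hz, 88 Hz, 104 Hz, 136 Hz

Frequencies that alias to 8 Hz are k·fs ± 8 Hz for integer k ≥ 0.
k=0: 8 Hz.
k=1: 40 Hz, 56 Hz.
k=2: 88 Hz, 104 Hz.
k=3: 136 Hz, 152 Hz.
k=4: 184 Hz, 200 Hz.
Within [40 Hz, 144 Hz]: 40 Hz, 56 Hz, 88 Hz, 104 Hz, 136 Hz.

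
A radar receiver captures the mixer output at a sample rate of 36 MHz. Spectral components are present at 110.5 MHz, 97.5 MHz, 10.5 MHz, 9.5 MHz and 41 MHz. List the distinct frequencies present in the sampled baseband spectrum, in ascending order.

fs/2 = 18 MHz.
110.5 MHz mod fs = 2.5 MHz.
2.5 MHz ≤ fs/2 = 18 MHz, appears at 2.5 MHz.
97.5 MHz mod fs = 25.5 MHz.
25.5 MHz > fs/2 = 18 MHz, folds to fs − 25.5 MHz = 10.5 MHz.
10.5 MHz ≤ fs/2 = 18 MHz, passes unchanged.
9.5 MHz ≤ fs/2 = 18 MHz, passes unchanged.
41 MHz mod fs = 5 MHz.
5 MHz ≤ fs/2 = 18 MHz, appears at 5 MHz.
Distinct values: {2.5 MHz, 5 MHz, 9.5 MHz, 10.5 MHz}.

2.5 MHz, 5 MHz, 9.5 MHz, 10.5 MHz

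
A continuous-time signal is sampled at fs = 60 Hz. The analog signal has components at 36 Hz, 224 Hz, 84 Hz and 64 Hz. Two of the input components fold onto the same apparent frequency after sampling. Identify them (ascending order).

36 Hz, 84 Hz

fs/2 = 30 Hz.
36 Hz > fs/2 = 30 Hz, folds to fs − 36 Hz = 24 Hz.
224 Hz mod fs = 44 Hz.
44 Hz > fs/2 = 30 Hz, folds to fs − 44 Hz = 16 Hz.
84 Hz mod fs = 24 Hz.
24 Hz ≤ fs/2 = 30 Hz, appears at 24 Hz.
64 Hz mod fs = 4 Hz.
4 Hz ≤ fs/2 = 30 Hz, appears at 4 Hz.
36 Hz and 84 Hz both map to 24 Hz.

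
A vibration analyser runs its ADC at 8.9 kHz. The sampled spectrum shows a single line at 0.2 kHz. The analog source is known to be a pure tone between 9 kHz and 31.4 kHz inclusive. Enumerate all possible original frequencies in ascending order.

Frequencies that alias to 0.2 kHz are k·fs ± 0.2 kHz for integer k ≥ 0.
k=0: 0.2 kHz.
k=1: 8.7 kHz, 9.1 kHz.
k=2: 17.6 kHz, 18 kHz.
k=3: 26.5 kHz, 26.9 kHz.
k=4: 35.4 kHz, 35.8 kHz.
Within [9 kHz, 31.4 kHz]: 9.1 kHz, 17.6 kHz, 18 kHz, 26.5 kHz, 26.9 kHz.

9.1 kHz, 17.6 kHz, 18 kHz, 26.5 kHz, 26.9 kHz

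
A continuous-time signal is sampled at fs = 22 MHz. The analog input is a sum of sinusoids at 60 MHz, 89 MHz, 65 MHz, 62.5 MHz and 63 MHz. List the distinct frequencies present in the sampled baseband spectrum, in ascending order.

1 MHz, 3 MHz, 3.5 MHz, 6 MHz

fs/2 = 11 MHz.
60 MHz mod fs = 16 MHz.
16 MHz > fs/2 = 11 MHz, folds to fs − 16 MHz = 6 MHz.
89 MHz mod fs = 1 MHz.
1 MHz ≤ fs/2 = 11 MHz, appears at 1 MHz.
65 MHz mod fs = 21 MHz.
21 MHz > fs/2 = 11 MHz, folds to fs − 21 MHz = 1 MHz.
62.5 MHz mod fs = 18.5 MHz.
18.5 MHz > fs/2 = 11 MHz, folds to fs − 18.5 MHz = 3.5 MHz.
63 MHz mod fs = 19 MHz.
19 MHz > fs/2 = 11 MHz, folds to fs − 19 MHz = 3 MHz.
Distinct values: {1 MHz, 3 MHz, 3.5 MHz, 6 MHz}.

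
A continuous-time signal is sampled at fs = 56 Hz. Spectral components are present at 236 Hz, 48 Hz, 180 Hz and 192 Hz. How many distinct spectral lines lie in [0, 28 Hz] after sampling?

fs/2 = 28 Hz.
236 Hz mod fs = 12 Hz.
12 Hz ≤ fs/2 = 28 Hz, appears at 12 Hz.
48 Hz > fs/2 = 28 Hz, folds to fs − 48 Hz = 8 Hz.
180 Hz mod fs = 12 Hz.
12 Hz ≤ fs/2 = 28 Hz, appears at 12 Hz.
192 Hz mod fs = 24 Hz.
24 Hz ≤ fs/2 = 28 Hz, appears at 24 Hz.
Distinct values: {8 Hz, 12 Hz, 24 Hz} → 3.

3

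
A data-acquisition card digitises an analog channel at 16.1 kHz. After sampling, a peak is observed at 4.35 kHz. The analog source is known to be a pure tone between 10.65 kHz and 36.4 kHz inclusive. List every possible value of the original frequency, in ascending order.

Frequencies that alias to 4.35 kHz are k·fs ± 4.35 kHz for integer k ≥ 0.
k=0: 4.35 kHz.
k=1: 11.75 kHz, 20.45 kHz.
k=2: 27.85 kHz, 36.55 kHz.
k=3: 43.95 kHz, 52.65 kHz.
Within [10.65 kHz, 36.4 kHz]: 11.75 kHz, 20.45 kHz, 27.85 kHz.

11.75 kHz, 20.45 kHz, 27.85 kHz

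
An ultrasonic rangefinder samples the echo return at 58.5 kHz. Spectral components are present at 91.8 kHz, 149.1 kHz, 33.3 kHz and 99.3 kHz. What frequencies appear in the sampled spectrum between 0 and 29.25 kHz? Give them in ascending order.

17.7 kHz, 25.2 kHz, 26.4 kHz

fs/2 = 29.25 kHz.
91.8 kHz mod fs = 33.3 kHz.
33.3 kHz > fs/2 = 29.25 kHz, folds to fs − 33.3 kHz = 25.2 kHz.
149.1 kHz mod fs = 32.1 kHz.
32.1 kHz > fs/2 = 29.25 kHz, folds to fs − 32.1 kHz = 26.4 kHz.
33.3 kHz > fs/2 = 29.25 kHz, folds to fs − 33.3 kHz = 25.2 kHz.
99.3 kHz mod fs = 40.8 kHz.
40.8 kHz > fs/2 = 29.25 kHz, folds to fs − 40.8 kHz = 17.7 kHz.
Distinct values: {17.7 kHz, 25.2 kHz, 26.4 kHz}.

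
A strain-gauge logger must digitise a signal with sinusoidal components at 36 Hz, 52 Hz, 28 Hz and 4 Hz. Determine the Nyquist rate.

104 Hz

Highest-frequency component: 52 Hz.
Nyquist rate = 2 × 52 Hz = 104 Hz.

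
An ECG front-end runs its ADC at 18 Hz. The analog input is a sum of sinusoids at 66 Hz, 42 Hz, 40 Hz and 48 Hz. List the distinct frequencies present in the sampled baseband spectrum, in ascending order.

4 Hz, 6 Hz

fs/2 = 9 Hz.
66 Hz mod fs = 12 Hz.
12 Hz > fs/2 = 9 Hz, folds to fs − 12 Hz = 6 Hz.
42 Hz mod fs = 6 Hz.
6 Hz ≤ fs/2 = 9 Hz, appears at 6 Hz.
40 Hz mod fs = 4 Hz.
4 Hz ≤ fs/2 = 9 Hz, appears at 4 Hz.
48 Hz mod fs = 12 Hz.
12 Hz > fs/2 = 9 Hz, folds to fs − 12 Hz = 6 Hz.
Distinct values: {4 Hz, 6 Hz}.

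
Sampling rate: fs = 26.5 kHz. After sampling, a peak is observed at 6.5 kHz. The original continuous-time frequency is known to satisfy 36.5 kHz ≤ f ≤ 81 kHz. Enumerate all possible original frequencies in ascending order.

46.5 kHz, 59.5 kHz, 73 kHz

Frequencies that alias to 6.5 kHz are k·fs ± 6.5 kHz for integer k ≥ 0.
k=0: 6.5 kHz.
k=1: 20 kHz, 33 kHz.
k=2: 46.5 kHz, 59.5 kHz.
k=3: 73 kHz, 86 kHz.
k=4: 99.5 kHz, 112.5 kHz.
Within [36.5 kHz, 81 kHz]: 46.5 kHz, 59.5 kHz, 73 kHz.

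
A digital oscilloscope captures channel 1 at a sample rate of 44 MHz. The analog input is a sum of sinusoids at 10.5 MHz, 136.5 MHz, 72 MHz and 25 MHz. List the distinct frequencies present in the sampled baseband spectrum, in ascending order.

4.5 MHz, 10.5 MHz, 16 MHz, 19 MHz

fs/2 = 22 MHz.
10.5 MHz ≤ fs/2 = 22 MHz, passes unchanged.
136.5 MHz mod fs = 4.5 MHz.
4.5 MHz ≤ fs/2 = 22 MHz, appears at 4.5 MHz.
72 MHz mod fs = 28 MHz.
28 MHz > fs/2 = 22 MHz, folds to fs − 28 MHz = 16 MHz.
25 MHz > fs/2 = 22 MHz, folds to fs − 25 MHz = 19 MHz.
Distinct values: {4.5 MHz, 10.5 MHz, 16 MHz, 19 MHz}.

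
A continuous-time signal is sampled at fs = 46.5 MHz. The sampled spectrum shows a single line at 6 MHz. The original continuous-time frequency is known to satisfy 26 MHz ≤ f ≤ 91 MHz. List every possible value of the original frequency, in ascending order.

Frequencies that alias to 6 MHz are k·fs ± 6 MHz for integer k ≥ 0.
k=0: 6 MHz.
k=1: 40.5 MHz, 52.5 MHz.
k=2: 87 MHz, 99 MHz.
k=3: 133.5 MHz, 145.5 MHz.
Within [26 MHz, 91 MHz]: 40.5 MHz, 52.5 MHz, 87 MHz.

40.5 MHz, 52.5 MHz, 87 MHz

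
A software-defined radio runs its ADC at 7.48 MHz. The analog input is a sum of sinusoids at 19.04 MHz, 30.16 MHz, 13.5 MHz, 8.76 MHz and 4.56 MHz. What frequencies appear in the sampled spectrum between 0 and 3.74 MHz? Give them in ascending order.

fs/2 = 3.74 MHz.
19.04 MHz mod fs = 4.08 MHz.
4.08 MHz > fs/2 = 3.74 MHz, folds to fs − 4.08 MHz = 3.4 MHz.
30.16 MHz mod fs = 0.24 MHz.
0.24 MHz ≤ fs/2 = 3.74 MHz, appears at 0.24 MHz.
13.5 MHz mod fs = 6.02 MHz.
6.02 MHz > fs/2 = 3.74 MHz, folds to fs − 6.02 MHz = 1.46 MHz.
8.76 MHz mod fs = 1.28 MHz.
1.28 MHz ≤ fs/2 = 3.74 MHz, appears at 1.28 MHz.
4.56 MHz > fs/2 = 3.74 MHz, folds to fs − 4.56 MHz = 2.92 MHz.
Distinct values: {0.24 MHz, 1.28 MHz, 1.46 MHz, 2.92 MHz, 3.4 MHz}.

0.24 MHz, 1.28 MHz, 1.46 MHz, 2.92 MHz, 3.4 MHz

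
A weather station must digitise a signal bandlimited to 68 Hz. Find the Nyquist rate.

136 Hz

Nyquist rate = 2 × 68 Hz = 136 Hz.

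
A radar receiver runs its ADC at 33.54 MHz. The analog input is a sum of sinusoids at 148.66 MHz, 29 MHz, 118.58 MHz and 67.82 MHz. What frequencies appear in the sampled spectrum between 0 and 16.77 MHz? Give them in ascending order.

fs/2 = 16.77 MHz.
148.66 MHz mod fs = 14.5 MHz.
14.5 MHz ≤ fs/2 = 16.77 MHz, appears at 14.5 MHz.
29 MHz > fs/2 = 16.77 MHz, folds to fs − 29 MHz = 4.54 MHz.
118.58 MHz mod fs = 17.96 MHz.
17.96 MHz > fs/2 = 16.77 MHz, folds to fs − 17.96 MHz = 15.58 MHz.
67.82 MHz mod fs = 0.74 MHz.
0.74 MHz ≤ fs/2 = 16.77 MHz, appears at 0.74 MHz.
Distinct values: {0.74 MHz, 4.54 MHz, 14.5 MHz, 15.58 MHz}.

0.74 MHz, 4.54 MHz, 14.5 MHz, 15.58 MHz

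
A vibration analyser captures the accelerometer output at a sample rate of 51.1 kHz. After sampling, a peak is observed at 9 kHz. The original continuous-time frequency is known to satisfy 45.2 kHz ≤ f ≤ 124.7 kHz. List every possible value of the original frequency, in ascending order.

60.1 kHz, 93.2 kHz, 111.2 kHz

Frequencies that alias to 9 kHz are k·fs ± 9 kHz for integer k ≥ 0.
k=0: 9 kHz.
k=1: 42.1 kHz, 60.1 kHz.
k=2: 93.2 kHz, 111.2 kHz.
k=3: 144.3 kHz, 162.3 kHz.
Within [45.2 kHz, 124.7 kHz]: 60.1 kHz, 93.2 kHz, 111.2 kHz.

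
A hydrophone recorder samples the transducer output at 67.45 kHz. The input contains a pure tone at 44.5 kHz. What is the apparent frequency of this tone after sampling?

44.5 kHz > fs/2 = 33.725 kHz, folds to fs − 44.5 kHz = 22.95 kHz.

22.95 kHz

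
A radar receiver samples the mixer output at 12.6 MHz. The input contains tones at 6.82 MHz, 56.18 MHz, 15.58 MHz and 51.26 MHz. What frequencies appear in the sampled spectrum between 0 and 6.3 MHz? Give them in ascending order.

0.86 MHz, 2.98 MHz, 5.78 MHz

fs/2 = 6.3 MHz.
6.82 MHz > fs/2 = 6.3 MHz, folds to fs − 6.82 MHz = 5.78 MHz.
56.18 MHz mod fs = 5.78 MHz.
5.78 MHz ≤ fs/2 = 6.3 MHz, appears at 5.78 MHz.
15.58 MHz mod fs = 2.98 MHz.
2.98 MHz ≤ fs/2 = 6.3 MHz, appears at 2.98 MHz.
51.26 MHz mod fs = 0.86 MHz.
0.86 MHz ≤ fs/2 = 6.3 MHz, appears at 0.86 MHz.
Distinct values: {0.86 MHz, 2.98 MHz, 5.78 MHz}.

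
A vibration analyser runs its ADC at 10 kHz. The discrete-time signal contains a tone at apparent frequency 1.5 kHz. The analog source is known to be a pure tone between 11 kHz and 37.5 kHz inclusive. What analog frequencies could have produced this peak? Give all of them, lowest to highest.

11.5 kHz, 18.5 kHz, 21.5 kHz, 28.5 kHz, 31.5 kHz

Frequencies that alias to 1.5 kHz are k·fs ± 1.5 kHz for integer k ≥ 0.
k=0: 1.5 kHz.
k=1: 8.5 kHz, 11.5 kHz.
k=2: 18.5 kHz, 21.5 kHz.
k=3: 28.5 kHz, 31.5 kHz.
k=4: 38.5 kHz, 41.5 kHz.
Within [11 kHz, 37.5 kHz]: 11.5 kHz, 18.5 kHz, 21.5 kHz, 28.5 kHz, 31.5 kHz.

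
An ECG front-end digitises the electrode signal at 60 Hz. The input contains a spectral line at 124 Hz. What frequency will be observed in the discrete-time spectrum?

124 Hz mod fs = 4 Hz.
4 Hz ≤ fs/2 = 30 Hz, appears at 4 Hz.

4 Hz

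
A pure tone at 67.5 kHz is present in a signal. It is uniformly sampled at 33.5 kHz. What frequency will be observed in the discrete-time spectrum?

0.5 kHz

67.5 kHz mod fs = 0.5 kHz.
0.5 kHz ≤ fs/2 = 16.75 kHz, appears at 0.5 kHz.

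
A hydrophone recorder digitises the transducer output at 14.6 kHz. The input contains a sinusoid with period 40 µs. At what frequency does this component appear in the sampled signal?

4.2 kHz

T = 40 µs → f = 1/T = 25 kHz.
25 kHz mod fs = 10.4 kHz.
10.4 kHz > fs/2 = 7.3 kHz, folds to fs − 10.4 kHz = 4.2 kHz.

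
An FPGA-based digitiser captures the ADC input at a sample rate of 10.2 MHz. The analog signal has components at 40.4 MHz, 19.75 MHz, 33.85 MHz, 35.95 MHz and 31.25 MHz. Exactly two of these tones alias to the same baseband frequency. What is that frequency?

0.65 MHz

fs/2 = 5.1 MHz.
40.4 MHz mod fs = 9.8 MHz.
9.8 MHz > fs/2 = 5.1 MHz, folds to fs − 9.8 MHz = 0.4 MHz.
19.75 MHz mod fs = 9.55 MHz.
9.55 MHz > fs/2 = 5.1 MHz, folds to fs − 9.55 MHz = 0.65 MHz.
33.85 MHz mod fs = 3.25 MHz.
3.25 MHz ≤ fs/2 = 5.1 MHz, appears at 3.25 MHz.
35.95 MHz mod fs = 5.35 MHz.
5.35 MHz > fs/2 = 5.1 MHz, folds to fs − 5.35 MHz = 4.85 MHz.
31.25 MHz mod fs = 0.65 MHz.
0.65 MHz ≤ fs/2 = 5.1 MHz, appears at 0.65 MHz.
19.75 MHz and 31.25 MHz both map to 0.65 MHz.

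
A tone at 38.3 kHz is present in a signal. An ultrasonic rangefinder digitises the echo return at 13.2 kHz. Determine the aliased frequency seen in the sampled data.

38.3 kHz mod fs = 11.9 kHz.
11.9 kHz > fs/2 = 6.6 kHz, folds to fs − 11.9 kHz = 1.3 kHz.

1.3 kHz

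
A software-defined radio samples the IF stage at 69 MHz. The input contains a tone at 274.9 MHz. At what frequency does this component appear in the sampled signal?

1.1 MHz

274.9 MHz mod fs = 67.9 MHz.
67.9 MHz > fs/2 = 34.5 MHz, folds to fs − 67.9 MHz = 1.1 MHz.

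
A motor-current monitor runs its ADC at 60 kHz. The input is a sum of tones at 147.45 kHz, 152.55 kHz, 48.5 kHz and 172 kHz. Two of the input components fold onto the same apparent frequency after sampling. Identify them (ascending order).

147.45 kHz, 152.55 kHz

fs/2 = 30 kHz.
147.45 kHz mod fs = 27.45 kHz.
27.45 kHz ≤ fs/2 = 30 kHz, appears at 27.45 kHz.
152.55 kHz mod fs = 32.55 kHz.
32.55 kHz > fs/2 = 30 kHz, folds to fs − 32.55 kHz = 27.45 kHz.
48.5 kHz > fs/2 = 30 kHz, folds to fs − 48.5 kHz = 11.5 kHz.
172 kHz mod fs = 52 kHz.
52 kHz > fs/2 = 30 kHz, folds to fs − 52 kHz = 8 kHz.
147.45 kHz and 152.55 kHz both map to 27.45 kHz.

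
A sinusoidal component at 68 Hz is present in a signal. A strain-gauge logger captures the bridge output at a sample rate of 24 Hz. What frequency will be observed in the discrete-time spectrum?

4 Hz

68 Hz mod fs = 20 Hz.
20 Hz > fs/2 = 12 Hz, folds to fs − 20 Hz = 4 Hz.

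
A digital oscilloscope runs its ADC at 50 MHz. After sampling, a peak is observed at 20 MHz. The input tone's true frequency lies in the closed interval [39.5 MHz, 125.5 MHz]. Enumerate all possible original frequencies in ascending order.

Frequencies that alias to 20 MHz are k·fs ± 20 MHz for integer k ≥ 0.
k=0: 20 MHz.
k=1: 30 MHz, 70 MHz.
k=2: 80 MHz, 120 MHz.
k=3: 130 MHz, 170 MHz.
Within [39.5 MHz, 125.5 MHz]: 70 MHz, 80 MHz, 120 MHz.

70 MHz, 80 MHz, 120 MHz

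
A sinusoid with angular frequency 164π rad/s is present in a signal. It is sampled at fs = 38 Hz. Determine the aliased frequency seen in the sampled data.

6 Hz

ω = 164π rad/s → f = ω/(2π) = 82 Hz.
82 Hz mod fs = 6 Hz.
6 Hz ≤ fs/2 = 19 Hz, appears at 6 Hz.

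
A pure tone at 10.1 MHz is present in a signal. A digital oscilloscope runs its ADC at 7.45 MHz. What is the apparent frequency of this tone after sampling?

2.65 MHz

10.1 MHz mod fs = 2.65 MHz.
2.65 MHz ≤ fs/2 = 3.725 MHz, appears at 2.65 MHz.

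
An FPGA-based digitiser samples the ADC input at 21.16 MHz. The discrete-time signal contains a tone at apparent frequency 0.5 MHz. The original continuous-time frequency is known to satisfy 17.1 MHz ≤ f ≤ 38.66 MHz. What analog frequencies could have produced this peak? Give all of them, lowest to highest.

20.66 MHz, 21.66 MHz

Frequencies that alias to 0.5 MHz are k·fs ± 0.5 MHz for integer k ≥ 0.
k=0: 0.5 MHz.
k=1: 20.66 MHz, 21.66 MHz.
k=2: 41.82 MHz, 42.82 MHz.
Within [17.1 MHz, 38.66 MHz]: 20.66 MHz, 21.66 MHz.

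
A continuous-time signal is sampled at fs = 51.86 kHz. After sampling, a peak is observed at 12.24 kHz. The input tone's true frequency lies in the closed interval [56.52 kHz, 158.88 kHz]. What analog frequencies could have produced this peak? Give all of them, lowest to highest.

Frequencies that alias to 12.24 kHz are k·fs ± 12.24 kHz for integer k ≥ 0.
k=0: 12.24 kHz.
k=1: 39.62 kHz, 64.1 kHz.
k=2: 91.48 kHz, 115.96 kHz.
k=3: 143.34 kHz, 167.82 kHz.
k=4: 195.2 kHz, 219.68 kHz.
Within [56.52 kHz, 158.88 kHz]: 64.1 kHz, 91.48 kHz, 115.96 kHz, 143.34 kHz.

64.1 kHz, 91.48 kHz, 115.96 kHz, 143.34 kHz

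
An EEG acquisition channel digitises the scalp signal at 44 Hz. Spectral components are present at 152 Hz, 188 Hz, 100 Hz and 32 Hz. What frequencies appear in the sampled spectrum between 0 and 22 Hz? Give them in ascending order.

fs/2 = 22 Hz.
152 Hz mod fs = 20 Hz.
20 Hz ≤ fs/2 = 22 Hz, appears at 20 Hz.
188 Hz mod fs = 12 Hz.
12 Hz ≤ fs/2 = 22 Hz, appears at 12 Hz.
100 Hz mod fs = 12 Hz.
12 Hz ≤ fs/2 = 22 Hz, appears at 12 Hz.
32 Hz > fs/2 = 22 Hz, folds to fs − 32 Hz = 12 Hz.
Distinct values: {12 Hz, 20 Hz}.

12 Hz, 20 Hz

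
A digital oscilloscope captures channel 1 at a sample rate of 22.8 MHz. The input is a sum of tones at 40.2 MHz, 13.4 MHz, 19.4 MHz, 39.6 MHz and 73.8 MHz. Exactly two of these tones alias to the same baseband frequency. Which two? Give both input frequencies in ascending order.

fs/2 = 11.4 MHz.
40.2 MHz mod fs = 17.4 MHz.
17.4 MHz > fs/2 = 11.4 MHz, folds to fs − 17.4 MHz = 5.4 MHz.
13.4 MHz > fs/2 = 11.4 MHz, folds to fs − 13.4 MHz = 9.4 MHz.
19.4 MHz > fs/2 = 11.4 MHz, folds to fs − 19.4 MHz = 3.4 MHz.
39.6 MHz mod fs = 16.8 MHz.
16.8 MHz > fs/2 = 11.4 MHz, folds to fs − 16.8 MHz = 6 MHz.
73.8 MHz mod fs = 5.4 MHz.
5.4 MHz ≤ fs/2 = 11.4 MHz, appears at 5.4 MHz.
40.2 MHz and 73.8 MHz both map to 5.4 MHz.

40.2 MHz, 73.8 MHz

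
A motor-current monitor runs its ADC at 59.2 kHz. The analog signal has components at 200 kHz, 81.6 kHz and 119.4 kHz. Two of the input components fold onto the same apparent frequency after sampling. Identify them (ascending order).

81.6 kHz, 200 kHz

fs/2 = 29.6 kHz.
200 kHz mod fs = 22.4 kHz.
22.4 kHz ≤ fs/2 = 29.6 kHz, appears at 22.4 kHz.
81.6 kHz mod fs = 22.4 kHz.
22.4 kHz ≤ fs/2 = 29.6 kHz, appears at 22.4 kHz.
119.4 kHz mod fs = 1 kHz.
1 kHz ≤ fs/2 = 29.6 kHz, appears at 1 kHz.
81.6 kHz and 200 kHz both map to 22.4 kHz.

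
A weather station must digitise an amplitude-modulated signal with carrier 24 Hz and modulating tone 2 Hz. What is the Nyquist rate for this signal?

52 Hz

AM sidebands sit at fc ± fm = 22 Hz and 26 Hz.
Highest-frequency component: 26 Hz.
Nyquist rate = 2 × 26 Hz = 52 Hz.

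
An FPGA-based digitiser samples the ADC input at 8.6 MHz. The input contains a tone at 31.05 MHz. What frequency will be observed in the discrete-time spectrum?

31.05 MHz mod fs = 5.25 MHz.
5.25 MHz > fs/2 = 4.3 MHz, folds to fs − 5.25 MHz = 3.35 MHz.

3.35 MHz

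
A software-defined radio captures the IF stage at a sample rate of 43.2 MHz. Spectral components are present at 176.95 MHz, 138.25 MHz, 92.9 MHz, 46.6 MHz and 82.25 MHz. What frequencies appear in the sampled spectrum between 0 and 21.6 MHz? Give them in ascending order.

fs/2 = 21.6 MHz.
176.95 MHz mod fs = 4.15 MHz.
4.15 MHz ≤ fs/2 = 21.6 MHz, appears at 4.15 MHz.
138.25 MHz mod fs = 8.65 MHz.
8.65 MHz ≤ fs/2 = 21.6 MHz, appears at 8.65 MHz.
92.9 MHz mod fs = 6.5 MHz.
6.5 MHz ≤ fs/2 = 21.6 MHz, appears at 6.5 MHz.
46.6 MHz mod fs = 3.4 MHz.
3.4 MHz ≤ fs/2 = 21.6 MHz, appears at 3.4 MHz.
82.25 MHz mod fs = 39.05 MHz.
39.05 MHz > fs/2 = 21.6 MHz, folds to fs − 39.05 MHz = 4.15 MHz.
Distinct values: {3.4 MHz, 4.15 MHz, 6.5 MHz, 8.65 MHz}.

3.4 MHz, 4.15 MHz, 6.5 MHz, 8.65 MHz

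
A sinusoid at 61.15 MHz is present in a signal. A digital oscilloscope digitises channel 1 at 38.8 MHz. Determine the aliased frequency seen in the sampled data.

16.45 MHz

61.15 MHz mod fs = 22.35 MHz.
22.35 MHz > fs/2 = 19.4 MHz, folds to fs − 22.35 MHz = 16.45 MHz.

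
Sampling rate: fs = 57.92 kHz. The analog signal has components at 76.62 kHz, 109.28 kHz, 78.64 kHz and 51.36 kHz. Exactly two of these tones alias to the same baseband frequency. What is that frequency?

6.56 kHz

fs/2 = 28.96 kHz.
76.62 kHz mod fs = 18.7 kHz.
18.7 kHz ≤ fs/2 = 28.96 kHz, appears at 18.7 kHz.
109.28 kHz mod fs = 51.36 kHz.
51.36 kHz > fs/2 = 28.96 kHz, folds to fs − 51.36 kHz = 6.56 kHz.
78.64 kHz mod fs = 20.72 kHz.
20.72 kHz ≤ fs/2 = 28.96 kHz, appears at 20.72 kHz.
51.36 kHz > fs/2 = 28.96 kHz, folds to fs − 51.36 kHz = 6.56 kHz.
51.36 kHz and 109.28 kHz both map to 6.56 kHz.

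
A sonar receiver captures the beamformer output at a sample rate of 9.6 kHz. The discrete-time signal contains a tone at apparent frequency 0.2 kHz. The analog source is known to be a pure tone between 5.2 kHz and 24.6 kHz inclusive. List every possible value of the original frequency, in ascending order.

9.4 kHz, 9.8 kHz, 19 kHz, 19.4 kHz

Frequencies that alias to 0.2 kHz are k·fs ± 0.2 kHz for integer k ≥ 0.
k=0: 0.2 kHz.
k=1: 9.4 kHz, 9.8 kHz.
k=2: 19 kHz, 19.4 kHz.
k=3: 28.6 kHz, 29 kHz.
Within [5.2 kHz, 24.6 kHz]: 9.4 kHz, 9.8 kHz, 19 kHz, 19.4 kHz.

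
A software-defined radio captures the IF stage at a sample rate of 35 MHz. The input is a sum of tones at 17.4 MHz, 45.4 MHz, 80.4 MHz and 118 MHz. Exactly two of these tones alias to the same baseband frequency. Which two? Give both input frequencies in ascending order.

fs/2 = 17.5 MHz.
17.4 MHz ≤ fs/2 = 17.5 MHz, passes unchanged.
45.4 MHz mod fs = 10.4 MHz.
10.4 MHz ≤ fs/2 = 17.5 MHz, appears at 10.4 MHz.
80.4 MHz mod fs = 10.4 MHz.
10.4 MHz ≤ fs/2 = 17.5 MHz, appears at 10.4 MHz.
118 MHz mod fs = 13 MHz.
13 MHz ≤ fs/2 = 17.5 MHz, appears at 13 MHz.
45.4 MHz and 80.4 MHz both map to 10.4 MHz.

45.4 MHz, 80.4 MHz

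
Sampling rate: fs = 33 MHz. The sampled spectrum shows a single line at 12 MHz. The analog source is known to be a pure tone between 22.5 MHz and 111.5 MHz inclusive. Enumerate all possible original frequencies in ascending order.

Frequencies that alias to 12 MHz are k·fs ± 12 MHz for integer k ≥ 0.
k=0: 12 MHz.
k=1: 21 MHz, 45 MHz.
k=2: 54 MHz, 78 MHz.
k=3: 87 MHz, 111 MHz.
k=4: 120 MHz, 144 MHz.
Within [22.5 MHz, 111.5 MHz]: 45 MHz, 54 MHz, 78 MHz, 87 MHz, 111 MHz.

45 MHz, 54 MHz, 78 MHz, 87 MHz, 111 MHz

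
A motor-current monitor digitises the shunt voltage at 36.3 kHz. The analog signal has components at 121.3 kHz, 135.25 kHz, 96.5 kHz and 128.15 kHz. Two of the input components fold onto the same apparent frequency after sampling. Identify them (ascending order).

96.5 kHz, 121.3 kHz

fs/2 = 18.15 kHz.
121.3 kHz mod fs = 12.4 kHz.
12.4 kHz ≤ fs/2 = 18.15 kHz, appears at 12.4 kHz.
135.25 kHz mod fs = 26.35 kHz.
26.35 kHz > fs/2 = 18.15 kHz, folds to fs − 26.35 kHz = 9.95 kHz.
96.5 kHz mod fs = 23.9 kHz.
23.9 kHz > fs/2 = 18.15 kHz, folds to fs − 23.9 kHz = 12.4 kHz.
128.15 kHz mod fs = 19.25 kHz.
19.25 kHz > fs/2 = 18.15 kHz, folds to fs − 19.25 kHz = 17.05 kHz.
96.5 kHz and 121.3 kHz both map to 12.4 kHz.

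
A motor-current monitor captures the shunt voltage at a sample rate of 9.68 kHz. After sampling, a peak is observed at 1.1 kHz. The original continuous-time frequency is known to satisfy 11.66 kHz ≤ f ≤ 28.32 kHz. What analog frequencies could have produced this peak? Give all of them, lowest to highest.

Frequencies that alias to 1.1 kHz are k·fs ± 1.1 kHz for integer k ≥ 0.
k=0: 1.1 kHz.
k=1: 8.58 kHz, 10.78 kHz.
k=2: 18.26 kHz, 20.46 kHz.
k=3: 27.94 kHz, 30.14 kHz.
k=4: 37.62 kHz, 39.82 kHz.
Within [11.66 kHz, 28.32 kHz]: 18.26 kHz, 20.46 kHz, 27.94 kHz.

18.26 kHz, 20.46 kHz, 27.94 kHz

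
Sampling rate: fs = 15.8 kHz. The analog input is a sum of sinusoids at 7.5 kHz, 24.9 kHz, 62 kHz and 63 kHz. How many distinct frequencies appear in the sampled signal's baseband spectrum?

4

fs/2 = 7.9 kHz.
7.5 kHz ≤ fs/2 = 7.9 kHz, passes unchanged.
24.9 kHz mod fs = 9.1 kHz.
9.1 kHz > fs/2 = 7.9 kHz, folds to fs − 9.1 kHz = 6.7 kHz.
62 kHz mod fs = 14.6 kHz.
14.6 kHz > fs/2 = 7.9 kHz, folds to fs − 14.6 kHz = 1.2 kHz.
63 kHz mod fs = 15.6 kHz.
15.6 kHz > fs/2 = 7.9 kHz, folds to fs − 15.6 kHz = 0.2 kHz.
Distinct values: {0.2 kHz, 1.2 kHz, 6.7 kHz, 7.5 kHz} → 4.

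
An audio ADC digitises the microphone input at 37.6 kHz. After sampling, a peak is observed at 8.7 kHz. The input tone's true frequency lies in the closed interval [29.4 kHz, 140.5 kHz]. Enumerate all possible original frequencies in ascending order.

Frequencies that alias to 8.7 kHz are k·fs ± 8.7 kHz for integer k ≥ 0.
k=0: 8.7 kHz.
k=1: 28.9 kHz, 46.3 kHz.
k=2: 66.5 kHz, 83.9 kHz.
k=3: 104.1 kHz, 121.5 kHz.
k=4: 141.7 kHz, 159.1 kHz.
Within [29.4 kHz, 140.5 kHz]: 46.3 kHz, 66.5 kHz, 83.9 kHz, 104.1 kHz, 121.5 kHz.

46.3 kHz, 66.5 kHz, 83.9 kHz, 104.1 kHz, 121.5 kHz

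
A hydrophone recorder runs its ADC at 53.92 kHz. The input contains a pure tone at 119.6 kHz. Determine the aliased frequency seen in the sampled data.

11.76 kHz

119.6 kHz mod fs = 11.76 kHz.
11.76 kHz ≤ fs/2 = 26.96 kHz, appears at 11.76 kHz.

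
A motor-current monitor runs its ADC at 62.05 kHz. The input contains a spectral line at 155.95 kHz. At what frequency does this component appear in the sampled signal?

155.95 kHz mod fs = 31.85 kHz.
31.85 kHz > fs/2 = 31.025 kHz, folds to fs − 31.85 kHz = 30.2 kHz.

30.2 kHz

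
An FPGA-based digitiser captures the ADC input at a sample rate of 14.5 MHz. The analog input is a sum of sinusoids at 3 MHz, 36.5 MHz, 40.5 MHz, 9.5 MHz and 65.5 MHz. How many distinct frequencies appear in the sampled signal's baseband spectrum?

fs/2 = 7.25 MHz.
3 MHz ≤ fs/2 = 7.25 MHz, passes unchanged.
36.5 MHz mod fs = 7.5 MHz.
7.5 MHz > fs/2 = 7.25 MHz, folds to fs − 7.5 MHz = 7 MHz.
40.5 MHz mod fs = 11.5 MHz.
11.5 MHz > fs/2 = 7.25 MHz, folds to fs − 11.5 MHz = 3 MHz.
9.5 MHz > fs/2 = 7.25 MHz, folds to fs − 9.5 MHz = 5 MHz.
65.5 MHz mod fs = 7.5 MHz.
7.5 MHz > fs/2 = 7.25 MHz, folds to fs − 7.5 MHz = 7 MHz.
Distinct values: {3 MHz, 5 MHz, 7 MHz} → 3.

3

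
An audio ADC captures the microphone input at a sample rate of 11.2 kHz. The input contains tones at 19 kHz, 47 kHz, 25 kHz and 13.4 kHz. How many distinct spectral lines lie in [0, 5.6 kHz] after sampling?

3

fs/2 = 5.6 kHz.
19 kHz mod fs = 7.8 kHz.
7.8 kHz > fs/2 = 5.6 kHz, folds to fs − 7.8 kHz = 3.4 kHz.
47 kHz mod fs = 2.2 kHz.
2.2 kHz ≤ fs/2 = 5.6 kHz, appears at 2.2 kHz.
25 kHz mod fs = 2.6 kHz.
2.6 kHz ≤ fs/2 = 5.6 kHz, appears at 2.6 kHz.
13.4 kHz mod fs = 2.2 kHz.
2.2 kHz ≤ fs/2 = 5.6 kHz, appears at 2.2 kHz.
Distinct values: {2.2 kHz, 2.6 kHz, 3.4 kHz} → 3.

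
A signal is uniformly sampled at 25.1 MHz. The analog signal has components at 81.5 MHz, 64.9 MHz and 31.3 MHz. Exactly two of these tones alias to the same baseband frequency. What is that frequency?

6.2 MHz

fs/2 = 12.55 MHz.
81.5 MHz mod fs = 6.2 MHz.
6.2 MHz ≤ fs/2 = 12.55 MHz, appears at 6.2 MHz.
64.9 MHz mod fs = 14.7 MHz.
14.7 MHz > fs/2 = 12.55 MHz, folds to fs − 14.7 MHz = 10.4 MHz.
31.3 MHz mod fs = 6.2 MHz.
6.2 MHz ≤ fs/2 = 12.55 MHz, appears at 6.2 MHz.
31.3 MHz and 81.5 MHz both map to 6.2 MHz.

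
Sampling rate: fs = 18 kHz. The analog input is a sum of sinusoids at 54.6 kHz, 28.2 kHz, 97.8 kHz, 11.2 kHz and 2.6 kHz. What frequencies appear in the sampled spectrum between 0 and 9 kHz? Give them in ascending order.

fs/2 = 9 kHz.
54.6 kHz mod fs = 0.6 kHz.
0.6 kHz ≤ fs/2 = 9 kHz, appears at 0.6 kHz.
28.2 kHz mod fs = 10.2 kHz.
10.2 kHz > fs/2 = 9 kHz, folds to fs − 10.2 kHz = 7.8 kHz.
97.8 kHz mod fs = 7.8 kHz.
7.8 kHz ≤ fs/2 = 9 kHz, appears at 7.8 kHz.
11.2 kHz > fs/2 = 9 kHz, folds to fs − 11.2 kHz = 6.8 kHz.
2.6 kHz ≤ fs/2 = 9 kHz, passes unchanged.
Distinct values: {0.6 kHz, 2.6 kHz, 6.8 kHz, 7.8 kHz}.

0.6 kHz, 2.6 kHz, 6.8 kHz, 7.8 kHz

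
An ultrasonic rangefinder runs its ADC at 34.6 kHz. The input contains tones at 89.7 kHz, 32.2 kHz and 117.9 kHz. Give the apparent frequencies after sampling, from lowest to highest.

2.4 kHz, 14.1 kHz

fs/2 = 17.3 kHz.
89.7 kHz mod fs = 20.5 kHz.
20.5 kHz > fs/2 = 17.3 kHz, folds to fs − 20.5 kHz = 14.1 kHz.
32.2 kHz > fs/2 = 17.3 kHz, folds to fs − 32.2 kHz = 2.4 kHz.
117.9 kHz mod fs = 14.1 kHz.
14.1 kHz ≤ fs/2 = 17.3 kHz, appears at 14.1 kHz.
Distinct values: {2.4 kHz, 14.1 kHz}.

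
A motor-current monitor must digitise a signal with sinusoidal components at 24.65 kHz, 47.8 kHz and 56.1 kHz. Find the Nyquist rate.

Highest-frequency component: 56.1 kHz.
Nyquist rate = 2 × 56.1 kHz = 112.2 kHz.

112.2 kHz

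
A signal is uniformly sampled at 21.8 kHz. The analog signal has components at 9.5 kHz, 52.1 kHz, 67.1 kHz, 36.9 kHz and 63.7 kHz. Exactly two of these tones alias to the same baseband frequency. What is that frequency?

1.7 kHz

fs/2 = 10.9 kHz.
9.5 kHz ≤ fs/2 = 10.9 kHz, passes unchanged.
52.1 kHz mod fs = 8.5 kHz.
8.5 kHz ≤ fs/2 = 10.9 kHz, appears at 8.5 kHz.
67.1 kHz mod fs = 1.7 kHz.
1.7 kHz ≤ fs/2 = 10.9 kHz, appears at 1.7 kHz.
36.9 kHz mod fs = 15.1 kHz.
15.1 kHz > fs/2 = 10.9 kHz, folds to fs − 15.1 kHz = 6.7 kHz.
63.7 kHz mod fs = 20.1 kHz.
20.1 kHz > fs/2 = 10.9 kHz, folds to fs − 20.1 kHz = 1.7 kHz.
63.7 kHz and 67.1 kHz both map to 1.7 kHz.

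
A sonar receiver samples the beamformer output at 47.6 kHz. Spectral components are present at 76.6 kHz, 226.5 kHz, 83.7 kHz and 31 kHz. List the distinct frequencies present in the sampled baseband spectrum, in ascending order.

11.5 kHz, 16.6 kHz, 18.6 kHz

fs/2 = 23.8 kHz.
76.6 kHz mod fs = 29 kHz.
29 kHz > fs/2 = 23.8 kHz, folds to fs − 29 kHz = 18.6 kHz.
226.5 kHz mod fs = 36.1 kHz.
36.1 kHz > fs/2 = 23.8 kHz, folds to fs − 36.1 kHz = 11.5 kHz.
83.7 kHz mod fs = 36.1 kHz.
36.1 kHz > fs/2 = 23.8 kHz, folds to fs − 36.1 kHz = 11.5 kHz.
31 kHz > fs/2 = 23.8 kHz, folds to fs − 31 kHz = 16.6 kHz.
Distinct values: {11.5 kHz, 16.6 kHz, 18.6 kHz}.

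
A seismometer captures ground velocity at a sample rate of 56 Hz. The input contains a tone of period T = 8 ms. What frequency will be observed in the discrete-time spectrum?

13 Hz

T = 8 ms → f = 1/T = 125 Hz.
125 Hz mod fs = 13 Hz.
13 Hz ≤ fs/2 = 28 Hz, appears at 13 Hz.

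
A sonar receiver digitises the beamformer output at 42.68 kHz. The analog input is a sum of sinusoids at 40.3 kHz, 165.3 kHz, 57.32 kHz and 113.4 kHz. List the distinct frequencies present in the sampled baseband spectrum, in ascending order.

fs/2 = 21.34 kHz.
40.3 kHz > fs/2 = 21.34 kHz, folds to fs − 40.3 kHz = 2.38 kHz.
165.3 kHz mod fs = 37.26 kHz.
37.26 kHz > fs/2 = 21.34 kHz, folds to fs − 37.26 kHz = 5.42 kHz.
57.32 kHz mod fs = 14.64 kHz.
14.64 kHz ≤ fs/2 = 21.34 kHz, appears at 14.64 kHz.
113.4 kHz mod fs = 28.04 kHz.
28.04 kHz > fs/2 = 21.34 kHz, folds to fs − 28.04 kHz = 14.64 kHz.
Distinct values: {2.38 kHz, 5.42 kHz, 14.64 kHz}.

2.38 kHz, 5.42 kHz, 14.64 kHz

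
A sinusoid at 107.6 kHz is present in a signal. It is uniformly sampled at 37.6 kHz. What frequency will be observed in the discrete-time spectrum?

107.6 kHz mod fs = 32.4 kHz.
32.4 kHz > fs/2 = 18.8 kHz, folds to fs − 32.4 kHz = 5.2 kHz.

5.2 kHz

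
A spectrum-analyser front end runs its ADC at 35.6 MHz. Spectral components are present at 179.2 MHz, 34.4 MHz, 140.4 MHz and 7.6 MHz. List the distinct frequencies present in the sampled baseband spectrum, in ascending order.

1.2 MHz, 2 MHz, 7.6 MHz

fs/2 = 17.8 MHz.
179.2 MHz mod fs = 1.2 MHz.
1.2 MHz ≤ fs/2 = 17.8 MHz, appears at 1.2 MHz.
34.4 MHz > fs/2 = 17.8 MHz, folds to fs − 34.4 MHz = 1.2 MHz.
140.4 MHz mod fs = 33.6 MHz.
33.6 MHz > fs/2 = 17.8 MHz, folds to fs − 33.6 MHz = 2 MHz.
7.6 MHz ≤ fs/2 = 17.8 MHz, passes unchanged.
Distinct values: {1.2 MHz, 2 MHz, 7.6 MHz}.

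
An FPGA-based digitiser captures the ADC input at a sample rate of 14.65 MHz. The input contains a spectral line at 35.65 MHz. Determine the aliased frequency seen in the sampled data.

35.65 MHz mod fs = 6.35 MHz.
6.35 MHz ≤ fs/2 = 7.325 MHz, appears at 6.35 MHz.

6.35 MHz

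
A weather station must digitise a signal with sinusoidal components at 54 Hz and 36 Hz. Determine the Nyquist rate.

108 Hz

Highest-frequency component: 54 Hz.
Nyquist rate = 2 × 54 Hz = 108 Hz.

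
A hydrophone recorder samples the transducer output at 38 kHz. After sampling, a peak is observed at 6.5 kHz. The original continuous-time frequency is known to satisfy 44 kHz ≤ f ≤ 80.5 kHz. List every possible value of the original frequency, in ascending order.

44.5 kHz, 69.5 kHz

Frequencies that alias to 6.5 kHz are k·fs ± 6.5 kHz for integer k ≥ 0.
k=0: 6.5 kHz.
k=1: 31.5 kHz, 44.5 kHz.
k=2: 69.5 kHz, 82.5 kHz.
k=3: 107.5 kHz, 120.5 kHz.
Within [44 kHz, 80.5 kHz]: 44.5 kHz, 69.5 kHz.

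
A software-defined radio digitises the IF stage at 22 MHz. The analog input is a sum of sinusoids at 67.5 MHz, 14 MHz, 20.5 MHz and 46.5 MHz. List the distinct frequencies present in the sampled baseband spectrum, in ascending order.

fs/2 = 11 MHz.
67.5 MHz mod fs = 1.5 MHz.
1.5 MHz ≤ fs/2 = 11 MHz, appears at 1.5 MHz.
14 MHz > fs/2 = 11 MHz, folds to fs − 14 MHz = 8 MHz.
20.5 MHz > fs/2 = 11 MHz, folds to fs − 20.5 MHz = 1.5 MHz.
46.5 MHz mod fs = 2.5 MHz.
2.5 MHz ≤ fs/2 = 11 MHz, appears at 2.5 MHz.
Distinct values: {1.5 MHz, 2.5 MHz, 8 MHz}.

1.5 MHz, 2.5 MHz, 8 MHz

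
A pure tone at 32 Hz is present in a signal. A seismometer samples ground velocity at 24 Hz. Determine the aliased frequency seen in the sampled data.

8 Hz

32 Hz mod fs = 8 Hz.
8 Hz ≤ fs/2 = 12 Hz, appears at 8 Hz.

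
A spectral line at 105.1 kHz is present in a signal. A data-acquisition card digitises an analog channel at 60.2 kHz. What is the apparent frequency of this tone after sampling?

15.3 kHz

105.1 kHz mod fs = 44.9 kHz.
44.9 kHz > fs/2 = 30.1 kHz, folds to fs − 44.9 kHz = 15.3 kHz.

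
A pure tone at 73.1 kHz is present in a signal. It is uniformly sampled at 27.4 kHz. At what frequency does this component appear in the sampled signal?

73.1 kHz mod fs = 18.3 kHz.
18.3 kHz > fs/2 = 13.7 kHz, folds to fs − 18.3 kHz = 9.1 kHz.

9.1 kHz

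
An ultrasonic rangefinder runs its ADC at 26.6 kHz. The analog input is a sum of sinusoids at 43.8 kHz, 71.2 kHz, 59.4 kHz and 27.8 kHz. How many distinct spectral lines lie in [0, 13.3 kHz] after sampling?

4

fs/2 = 13.3 kHz.
43.8 kHz mod fs = 17.2 kHz.
17.2 kHz > fs/2 = 13.3 kHz, folds to fs − 17.2 kHz = 9.4 kHz.
71.2 kHz mod fs = 18 kHz.
18 kHz > fs/2 = 13.3 kHz, folds to fs − 18 kHz = 8.6 kHz.
59.4 kHz mod fs = 6.2 kHz.
6.2 kHz ≤ fs/2 = 13.3 kHz, appears at 6.2 kHz.
27.8 kHz mod fs = 1.2 kHz.
1.2 kHz ≤ fs/2 = 13.3 kHz, appears at 1.2 kHz.
Distinct values: {1.2 kHz, 6.2 kHz, 8.6 kHz, 9.4 kHz} → 4.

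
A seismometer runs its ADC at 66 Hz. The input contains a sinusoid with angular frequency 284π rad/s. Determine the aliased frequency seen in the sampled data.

ω = 284π rad/s → f = ω/(2π) = 142 Hz.
142 Hz mod fs = 10 Hz.
10 Hz ≤ fs/2 = 33 Hz, appears at 10 Hz.

10 Hz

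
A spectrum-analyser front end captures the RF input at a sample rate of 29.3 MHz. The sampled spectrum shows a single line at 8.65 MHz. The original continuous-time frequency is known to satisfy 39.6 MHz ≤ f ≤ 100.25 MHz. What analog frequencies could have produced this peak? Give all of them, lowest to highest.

Frequencies that alias to 8.65 MHz are k·fs ± 8.65 MHz for integer k ≥ 0.
k=0: 8.65 MHz.
k=1: 20.65 MHz, 37.95 MHz.
k=2: 49.95 MHz, 67.25 MHz.
k=3: 79.25 MHz, 96.55 MHz.
k=4: 108.55 MHz, 125.85 MHz.
Within [39.6 MHz, 100.25 MHz]: 49.95 MHz, 67.25 MHz, 79.25 MHz, 96.55 MHz.

49.95 MHz, 67.25 MHz, 79.25 MHz, 96.55 MHz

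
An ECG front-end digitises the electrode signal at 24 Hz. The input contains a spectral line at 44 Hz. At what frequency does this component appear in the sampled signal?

4 Hz

44 Hz mod fs = 20 Hz.
20 Hz > fs/2 = 12 Hz, folds to fs − 20 Hz = 4 Hz.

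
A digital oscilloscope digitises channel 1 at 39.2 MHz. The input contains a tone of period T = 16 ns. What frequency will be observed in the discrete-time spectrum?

T = 16 ns → f = 1/T = 62.5 MHz.
62.5 MHz mod fs = 23.3 MHz.
23.3 MHz > fs/2 = 19.6 MHz, folds to fs − 23.3 MHz = 15.9 MHz.

15.9 MHz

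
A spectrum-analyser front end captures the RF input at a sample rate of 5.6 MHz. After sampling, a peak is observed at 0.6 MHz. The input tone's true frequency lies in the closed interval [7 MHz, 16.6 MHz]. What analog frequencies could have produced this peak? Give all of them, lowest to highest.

Frequencies that alias to 0.6 MHz are k·fs ± 0.6 MHz for integer k ≥ 0.
k=0: 0.6 MHz.
k=1: 5 MHz, 6.2 MHz.
k=2: 10.6 MHz, 11.8 MHz.
k=3: 16.2 MHz, 17.4 MHz.
k=4: 21.8 MHz, 23 MHz.
Within [7 MHz, 16.6 MHz]: 10.6 MHz, 11.8 MHz, 16.2 MHz.

10.6 MHz, 11.8 MHz, 16.2 MHz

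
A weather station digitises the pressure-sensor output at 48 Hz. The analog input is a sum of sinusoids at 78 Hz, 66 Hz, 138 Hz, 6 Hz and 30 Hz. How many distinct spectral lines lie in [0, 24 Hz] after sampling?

2

fs/2 = 24 Hz.
78 Hz mod fs = 30 Hz.
30 Hz > fs/2 = 24 Hz, folds to fs − 30 Hz = 18 Hz.
66 Hz mod fs = 18 Hz.
18 Hz ≤ fs/2 = 24 Hz, appears at 18 Hz.
138 Hz mod fs = 42 Hz.
42 Hz > fs/2 = 24 Hz, folds to fs − 42 Hz = 6 Hz.
6 Hz ≤ fs/2 = 24 Hz, passes unchanged.
30 Hz > fs/2 = 24 Hz, folds to fs − 30 Hz = 18 Hz.
Distinct values: {6 Hz, 18 Hz} → 2.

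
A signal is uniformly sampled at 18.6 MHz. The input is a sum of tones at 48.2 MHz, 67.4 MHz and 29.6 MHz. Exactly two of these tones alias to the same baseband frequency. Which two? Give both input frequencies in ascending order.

fs/2 = 9.3 MHz.
48.2 MHz mod fs = 11 MHz.
11 MHz > fs/2 = 9.3 MHz, folds to fs − 11 MHz = 7.6 MHz.
67.4 MHz mod fs = 11.6 MHz.
11.6 MHz > fs/2 = 9.3 MHz, folds to fs − 11.6 MHz = 7 MHz.
29.6 MHz mod fs = 11 MHz.
11 MHz > fs/2 = 9.3 MHz, folds to fs − 11 MHz = 7.6 MHz.
29.6 MHz and 48.2 MHz both map to 7.6 MHz.

29.6 MHz, 48.2 MHz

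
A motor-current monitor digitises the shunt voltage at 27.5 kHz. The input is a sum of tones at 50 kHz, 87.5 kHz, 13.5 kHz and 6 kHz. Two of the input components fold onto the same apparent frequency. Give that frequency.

fs/2 = 13.75 kHz.
50 kHz mod fs = 22.5 kHz.
22.5 kHz > fs/2 = 13.75 kHz, folds to fs − 22.5 kHz = 5 kHz.
87.5 kHz mod fs = 5 kHz.
5 kHz ≤ fs/2 = 13.75 kHz, appears at 5 kHz.
13.5 kHz ≤ fs/2 = 13.75 kHz, passes unchanged.
6 kHz ≤ fs/2 = 13.75 kHz, passes unchanged.
50 kHz and 87.5 kHz both map to 5 kHz.

5 kHz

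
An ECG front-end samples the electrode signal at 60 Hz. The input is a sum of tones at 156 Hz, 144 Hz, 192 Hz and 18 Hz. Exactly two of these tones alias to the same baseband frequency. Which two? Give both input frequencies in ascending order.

144 Hz, 156 Hz

fs/2 = 30 Hz.
156 Hz mod fs = 36 Hz.
36 Hz > fs/2 = 30 Hz, folds to fs − 36 Hz = 24 Hz.
144 Hz mod fs = 24 Hz.
24 Hz ≤ fs/2 = 30 Hz, appears at 24 Hz.
192 Hz mod fs = 12 Hz.
12 Hz ≤ fs/2 = 30 Hz, appears at 12 Hz.
18 Hz ≤ fs/2 = 30 Hz, passes unchanged.
144 Hz and 156 Hz both map to 24 Hz.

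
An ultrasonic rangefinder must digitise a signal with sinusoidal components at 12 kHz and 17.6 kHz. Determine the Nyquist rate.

Highest-frequency component: 17.6 kHz.
Nyquist rate = 2 × 17.6 kHz = 35.2 kHz.

35.2 kHz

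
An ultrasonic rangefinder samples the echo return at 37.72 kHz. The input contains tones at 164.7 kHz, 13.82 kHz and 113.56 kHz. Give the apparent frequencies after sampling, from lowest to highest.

fs/2 = 18.86 kHz.
164.7 kHz mod fs = 13.82 kHz.
13.82 kHz ≤ fs/2 = 18.86 kHz, appears at 13.82 kHz.
13.82 kHz ≤ fs/2 = 18.86 kHz, passes unchanged.
113.56 kHz mod fs = 0.4 kHz.
0.4 kHz ≤ fs/2 = 18.86 kHz, appears at 0.4 kHz.
Distinct values: {0.4 kHz, 13.82 kHz}.

0.4 kHz, 13.82 kHz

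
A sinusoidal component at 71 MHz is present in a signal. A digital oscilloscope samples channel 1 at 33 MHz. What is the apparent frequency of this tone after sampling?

5 MHz

71 MHz mod fs = 5 MHz.
5 MHz ≤ fs/2 = 16.5 MHz, appears at 5 MHz.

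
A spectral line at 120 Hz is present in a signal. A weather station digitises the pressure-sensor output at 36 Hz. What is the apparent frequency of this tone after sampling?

12 Hz

120 Hz mod fs = 12 Hz.
12 Hz ≤ fs/2 = 18 Hz, appears at 12 Hz.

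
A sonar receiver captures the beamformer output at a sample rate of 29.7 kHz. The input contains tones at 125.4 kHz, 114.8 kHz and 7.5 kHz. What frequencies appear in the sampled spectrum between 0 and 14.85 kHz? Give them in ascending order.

4 kHz, 6.6 kHz, 7.5 kHz

fs/2 = 14.85 kHz.
125.4 kHz mod fs = 6.6 kHz.
6.6 kHz ≤ fs/2 = 14.85 kHz, appears at 6.6 kHz.
114.8 kHz mod fs = 25.7 kHz.
25.7 kHz > fs/2 = 14.85 kHz, folds to fs − 25.7 kHz = 4 kHz.
7.5 kHz ≤ fs/2 = 14.85 kHz, passes unchanged.
Distinct values: {4 kHz, 6.6 kHz, 7.5 kHz}.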